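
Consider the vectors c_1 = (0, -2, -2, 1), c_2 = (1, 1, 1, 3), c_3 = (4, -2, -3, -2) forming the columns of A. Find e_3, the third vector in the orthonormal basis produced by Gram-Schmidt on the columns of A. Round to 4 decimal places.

e_3 = (0.9464, 0.0372, -0.1724, -0.2704)

c_1 = (0, -2, -2, 1); ‖c_1‖ = 3.0000, so e_1 = (0.0000, -0.6667, -0.6667, 0.3333).
e_1·c_2 = 0.0000·1 + (-0.6667)·1 + (-0.6667)·1 + 0.3333·3 = -0.3333.
u_2 = c_2 + 0.3333·e_1 = (1.0000, 0.7778, 0.7778, 3.1111).
‖u_2‖ = 3.4480, so e_2 = (0.2900, 0.2256, 0.2256, 0.9023).
e_1·c_3 = 0.0000·4 + (-0.6667)·(-2) + (-0.6667)·(-3) + 0.3333·(-2) = 2.6667; e_2·c_3 = 0.2900·4 + 0.2256·(-2) + 0.2256·(-3) + 0.9023·(-2) = -1.7724.
u_3 = c_3 − 2.6667·e_1 + 1.7724·e_2 = (4.5140, 0.1776, -0.8224, -1.2897).
‖u_3‖ = 4.7695, so e_3 = (0.9464, 0.0372, -0.1724, -0.2704).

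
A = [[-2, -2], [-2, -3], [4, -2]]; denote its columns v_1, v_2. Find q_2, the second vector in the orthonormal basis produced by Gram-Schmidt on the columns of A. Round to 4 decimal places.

q_2 = (-0.4468, -0.6906, -0.5687)

v_1 = (-2, -2, 4); ‖v_1‖ = 4.8990, so q_1 = (-0.4082, -0.4082, 0.8165).
q_1·v_2 = (-0.4082)·(-2) + (-0.4082)·(-3) + 0.8165·(-2) = 0.4082.
u_2 = v_2 − 0.4082·q_1 = (-1.8333, -2.8333, -2.3333).
‖u_2‖ = 4.1028, so q_2 = (-0.4468, -0.6906, -0.5687).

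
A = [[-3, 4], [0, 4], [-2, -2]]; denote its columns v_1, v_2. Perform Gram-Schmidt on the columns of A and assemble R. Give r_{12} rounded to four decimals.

q_1 = v_1/‖v_1‖ = (-3, 0, -2)/3.6056 = (-0.8321, 0.0000, -0.5547).
r_{12} = q_1·v_2 = -2.2188.

r_{12} = -2.2188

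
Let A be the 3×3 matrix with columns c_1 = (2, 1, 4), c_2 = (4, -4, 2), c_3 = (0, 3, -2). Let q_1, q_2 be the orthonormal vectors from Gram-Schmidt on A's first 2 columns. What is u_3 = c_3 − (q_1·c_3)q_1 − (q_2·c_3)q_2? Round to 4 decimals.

u_3 = (1.7647, 1.1765, -1.1765)

q_1 = c_1/‖c_1‖ = (2, 1, 4)/4.5826 = (0.4364, 0.2182, 0.8729).
r_{12} = q_1·c_2 = 2.6186.
u_2 = c_2 − 2.6186·q_1 = (2.8571, -4.5714, -0.2857).
‖u_2‖ = 5.3984, so q_2 = (0.5293, -0.8468, -0.0529).
r_{13} = q_1·c_3 = -1.0911; r_{23} = q_2·c_3 = -2.4346.
u_3 = c_3 + 1.0911·q_1 + 2.4346·q_2 = (1.7647, 1.1765, -1.1765).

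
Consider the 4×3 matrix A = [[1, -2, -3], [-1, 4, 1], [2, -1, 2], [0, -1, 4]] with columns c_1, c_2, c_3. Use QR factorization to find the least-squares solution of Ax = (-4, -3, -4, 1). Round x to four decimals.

x = (-3.1872, -1.2654, 0.3354)

c_1 = (1, -1, 2, 0); ‖c_1‖ = 2.4495, so q_1 = (0.4082, -0.4082, 0.8165, 0.0000).
q_1·c_2 = 0.4082·(-2) + (-0.4082)·4 + 0.8165·(-1) + 0.0000·(-1) = -3.2660.
u_2 = c_2 + 3.2660·q_1 = (-0.6667, 2.6667, 1.6667, -1.0000).
‖u_2‖ = 3.3665, so q_2 = (-0.1980, 0.7921, 0.4951, -0.2970).
q_1·c_3 = 0.4082·(-3) + (-0.4082)·1 + 0.8165·2 + 0.0000·4 = 0.0000; q_2·c_3 = (-0.1980)·(-3) + 0.7921·1 + 0.4951·2 + (-0.2970)·4 = 1.1882.
u_3 = c_3 + 0.0000·q_1 − 1.1882·q_2 = (-2.7647, 0.0588, 1.4118, 4.3529).
‖u_3‖ = 5.3468, so q_3 = (-0.5171, 0.0110, 0.2640, 0.8141).
Qᵀb = (-3.6742, -3.8616, 1.7933).
Back-substitute: x_3 = 1.7933/5.3468 = 0.3354.
x_2 = (-3.8616 − 1.1882·0.3354)/3.3665 = -1.2654.
x_1 = (-3.6742 + 3.2660·(-1.2654) + 0.0000·0.3354)/2.4495 = -3.1872.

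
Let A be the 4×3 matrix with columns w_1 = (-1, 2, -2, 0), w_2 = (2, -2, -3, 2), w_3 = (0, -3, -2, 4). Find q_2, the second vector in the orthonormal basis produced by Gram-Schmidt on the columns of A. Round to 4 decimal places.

q_1 = w_1/‖w_1‖ = (-1, 2, -2, 0)/3.0000 = (-0.3333, 0.6667, -0.6667, 0.0000).
r_{12} = q_1·w_2 = 0.0000.
u_2 = w_2 + 0.0000·q_1 = (2.0000, -2.0000, -3.0000, 2.0000).
‖u_2‖ = 4.5826, so q_2 = (0.4364, -0.4364, -0.6547, 0.4364).

q_2 = (0.4364, -0.4364, -0.6547, 0.4364)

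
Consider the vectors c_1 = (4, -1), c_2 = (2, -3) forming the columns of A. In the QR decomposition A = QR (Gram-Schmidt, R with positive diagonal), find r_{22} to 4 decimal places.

e_1 = c_1/‖c_1‖ = (4, -1)/4.1231 = (0.9701, -0.2425).
r_{12} = e_1·c_2 = 2.6679.
u_2 = c_2 − 2.6679·e_1 = (-0.5882, -2.3529).
r_{22} = ‖u_2‖ = 2.4254.

r_{22} = 2.4254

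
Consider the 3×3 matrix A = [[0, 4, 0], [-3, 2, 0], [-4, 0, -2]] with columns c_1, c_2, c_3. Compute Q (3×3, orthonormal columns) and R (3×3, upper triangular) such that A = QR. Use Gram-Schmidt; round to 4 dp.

Q = [[0.0000, 0.9285, -0.3714], [-0.6000, 0.2971, 0.7428], [-0.8000, -0.2228, -0.5571]], R = [[5.0000, -1.2000, 1.6000], [0.0000, 4.3081, 0.4457], [0.0000, 0.0000, 1.1142]]

e_1 = c_1/‖c_1‖ = (0, -3, -4)/5.0000 = (0.0000, -0.6000, -0.8000).
r_{12} = e_1·c_2 = -1.2000.
u_2 = c_2 + 1.2000·e_1 = (4.0000, 1.2800, -0.9600).
‖u_2‖ = 4.3081, so e_2 = (0.9285, 0.2971, -0.2228).
r_{13} = e_1·c_3 = 1.6000; r_{23} = e_2·c_3 = 0.4457.
u_3 = c_3 − 1.6000·e_1 − 0.4457·e_2 = (-0.4138, 0.8276, -0.6207).
‖u_3‖ = 1.1142, so e_3 = (-0.3714, 0.7428, -0.5571).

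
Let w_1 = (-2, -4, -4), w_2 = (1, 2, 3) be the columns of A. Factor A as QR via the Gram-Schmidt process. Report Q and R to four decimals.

w_1 = (-2, -4, -4); ‖w_1‖ = 6.0000, so e_1 = (-0.3333, -0.6667, -0.6667).
e_1·w_2 = (-0.3333)·1 + (-0.6667)·2 + (-0.6667)·3 = -3.6667.
u_2 = w_2 + 3.6667·e_1 = (-0.2222, -0.4444, 0.5556).
‖u_2‖ = 0.7454, so e_2 = (-0.2981, -0.5963, 0.7454).

Q = [[-0.3333, -0.2981], [-0.6667, -0.5963], [-0.6667, 0.7454]], R = [[6.0000, -3.6667], [0.0000, 0.7454]]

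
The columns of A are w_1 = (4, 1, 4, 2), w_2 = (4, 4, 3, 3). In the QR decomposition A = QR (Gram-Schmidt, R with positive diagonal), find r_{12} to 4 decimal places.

r_{12} = 6.2472

w_1 = (4, 1, 4, 2); ‖w_1‖ = 6.0828, so e_1 = (0.6576, 0.1644, 0.6576, 0.3288).
r_{12} = e_1·w_2 = 6.2472.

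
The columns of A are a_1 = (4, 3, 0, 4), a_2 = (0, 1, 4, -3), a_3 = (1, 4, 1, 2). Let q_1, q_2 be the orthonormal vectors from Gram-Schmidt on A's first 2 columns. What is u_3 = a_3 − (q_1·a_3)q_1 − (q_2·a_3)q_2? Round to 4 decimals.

a_1 = (4, 3, 0, 4); ‖a_1‖ = 6.4031, so q_1 = (0.6247, 0.4685, 0.0000, 0.6247).
q_1·a_2 = 0.6247·0 + 0.4685·1 + 0.0000·4 + 0.6247·(-3) = -1.4056.
u_2 = a_2 + 1.4056·q_1 = (0.8780, 1.6585, 4.0000, -2.1220).
‖u_2‖ = 4.9015, so q_2 = (0.1791, 0.3384, 0.8161, -0.4329).
q_1·a_3 = 0.6247·1 + 0.4685·4 + 0.0000·1 + 0.6247·2 = 3.7482; q_2·a_3 = 0.1791·1 + 0.3384·4 + 0.8161·1 + (-0.4329)·2 = 1.4829.
u_3 = a_3 − 3.7482·q_1 − 1.4829·q_2 = (-1.6071, 1.7421, -0.2102, 0.3005).

u_3 = (-1.6071, 1.7421, -0.2102, 0.3005)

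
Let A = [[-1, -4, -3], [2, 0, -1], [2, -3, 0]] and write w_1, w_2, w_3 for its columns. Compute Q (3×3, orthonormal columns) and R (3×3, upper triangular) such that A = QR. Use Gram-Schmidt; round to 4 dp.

w_1 = (-1, 2, 2); ‖w_1‖ = 3.0000, so q_1 = (-0.3333, 0.6667, 0.6667).
q_1·w_2 = (-0.3333)·(-4) + 0.6667·0 + 0.6667·(-3) = -0.6667.
u_2 = w_2 + 0.6667·q_1 = (-4.2222, 0.4444, -2.5556).
‖u_2‖ = 4.9554, so q_2 = (-0.8521, 0.0897, -0.5157).
q_1·w_3 = (-0.3333)·(-3) + 0.6667·(-1) + 0.6667·0 = 0.3333; q_2·w_3 = (-0.8521)·(-3) + 0.0897·(-1) + (-0.5157)·0 = 2.4665.
u_3 = w_3 − 0.3333·q_1 − 2.4665·q_2 = (-0.7873, -1.4434, 1.0498).
‖u_3‖ = 1.9508, so q_3 = (-0.4036, -0.7399, 0.5381).

Q = [[-0.3333, -0.8521, -0.4036], [0.6667, 0.0897, -0.7399], [0.6667, -0.5157, 0.5381]], R = [[3.0000, -0.6667, 0.3333], [0.0000, 4.9554, 2.4665], [0.0000, 0.0000, 1.9508]]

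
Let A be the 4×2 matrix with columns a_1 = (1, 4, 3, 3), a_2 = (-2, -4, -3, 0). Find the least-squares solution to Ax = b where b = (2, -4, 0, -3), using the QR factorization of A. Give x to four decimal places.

x = (-1.1993, -0.7028)

e_1 = a_1/‖a_1‖ = (1, 4, 3, 3)/5.9161 = (0.1690, 0.6761, 0.5071, 0.5071).
r_{12} = e_1·a_2 = -4.5638.
u_2 = a_2 + 4.5638·e_1 = (-1.2286, -0.9143, -0.6857, 2.3143).
‖u_2‖ = 2.8586, so e_2 = (-0.4298, -0.3198, -0.2399, 0.8096).
Qᵀb = (-3.8877, -2.0090).
Back-substitute: x_2 = -2.0090/2.8586 = -0.7028.
x_1 = (-3.8877 + 4.5638·(-0.7028))/5.9161 = -1.1993.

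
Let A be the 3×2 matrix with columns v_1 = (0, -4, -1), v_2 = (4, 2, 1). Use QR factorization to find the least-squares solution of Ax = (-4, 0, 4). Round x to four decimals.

x = (-0.6957, -0.8696)

v_1 = (0, -4, -1); ‖v_1‖ = 4.1231, so q_1 = (0.0000, -0.9701, -0.2425).
q_1·v_2 = 0.0000·4 + (-0.9701)·2 + (-0.2425)·1 = -2.1828.
u_2 = v_2 + 2.1828·q_1 = (4.0000, -0.1176, 0.4706).
‖u_2‖ = 4.0293, so q_2 = (0.9927, -0.0292, 0.1168).
Qᵀb = (-0.9701, -3.5037).
Back-substitute: x_2 = -3.5037/4.0293 = -0.8696.
x_1 = (-0.9701 + 2.1828·(-0.8696))/4.1231 = -0.6957.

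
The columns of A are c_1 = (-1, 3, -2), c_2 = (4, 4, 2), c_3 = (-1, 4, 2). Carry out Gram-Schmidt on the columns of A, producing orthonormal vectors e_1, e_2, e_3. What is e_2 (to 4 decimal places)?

e_2 = (0.7259, 0.5323, 0.4355)

e_1 = c_1/‖c_1‖ = (-1, 3, -2)/3.7417 = (-0.2673, 0.8018, -0.5345).
r_{12} = e_1·c_2 = 1.0690.
u_2 = c_2 − 1.0690·e_1 = (4.2857, 3.1429, 2.5714).
‖u_2‖ = 5.9040, so e_2 = (0.7259, 0.5323, 0.4355).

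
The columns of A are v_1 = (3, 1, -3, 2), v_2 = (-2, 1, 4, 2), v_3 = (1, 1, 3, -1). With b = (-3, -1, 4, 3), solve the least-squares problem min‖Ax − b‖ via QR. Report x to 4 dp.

v_1 = (3, 1, -3, 2); ‖v_1‖ = 4.7958, so e_1 = (0.6255, 0.2085, -0.6255, 0.4170).
e_1·v_2 = 0.6255·(-2) + 0.2085·1 + (-0.6255)·4 + 0.4170·2 = -2.7107.
u_2 = v_2 + 2.7107·e_1 = (-0.3043, 1.5652, 2.3043, 3.1304).
‖u_2‖ = 4.2014, so e_2 = (-0.0724, 0.3725, 0.5485, 0.7451).
e_1·v_3 = 0.6255·1 + 0.2085·1 + (-0.6255)·3 + 0.4170·(-1) = -1.4596; e_2·v_3 = (-0.0724)·1 + 0.3725·1 + 0.5485·3 + 0.7451·(-1) = 1.2004.
u_3 = v_3 + 1.4596·e_1 − 1.2004·e_2 = (2.0000, 0.8571, 1.4286, -1.2857).
‖u_3‖ = 2.9032, so e_3 = (0.6889, 0.2952, 0.4921, -0.4429).
Qᵀb = (-3.3362, 4.2739, -1.7222).
Back-substitute: x_3 = -1.7222/2.9032 = -0.5932.
x_2 = (4.2739 − 1.2004·(-0.5932))/4.2014 = 1.1867.
x_1 = (-3.3362 + 2.7107·1.1867 + 1.4596·(-0.5932))/4.7958 = -0.2054.

x = (-0.2054, 1.1867, -0.5932)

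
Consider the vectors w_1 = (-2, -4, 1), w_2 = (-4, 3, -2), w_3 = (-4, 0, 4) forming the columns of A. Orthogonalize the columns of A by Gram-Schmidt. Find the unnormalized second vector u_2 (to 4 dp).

e_1 = w_1/‖w_1‖ = (-2, -4, 1)/4.5826 = (-0.4364, -0.8729, 0.2182).
r_{12} = e_1·w_2 = -1.3093.
u_2 = w_2 + 1.3093·e_1 = (-4.5714, 1.8571, -1.7143).

u_2 = (-4.5714, 1.8571, -1.7143)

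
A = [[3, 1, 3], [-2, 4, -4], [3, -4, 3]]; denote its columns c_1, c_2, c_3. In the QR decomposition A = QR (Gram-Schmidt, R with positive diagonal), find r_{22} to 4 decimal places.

c_1 = (3, -2, 3); ‖c_1‖ = 4.6904, so e_1 = (0.6396, -0.4264, 0.6396).
e_1·c_2 = 0.6396·1 + (-0.4264)·4 + 0.6396·(-4) = -3.6244.
u_2 = c_2 + 3.6244·e_1 = (3.3182, 2.4545, -1.6818).
r_{22} = ‖u_2‖ = 4.4569.

r_{22} = 4.4569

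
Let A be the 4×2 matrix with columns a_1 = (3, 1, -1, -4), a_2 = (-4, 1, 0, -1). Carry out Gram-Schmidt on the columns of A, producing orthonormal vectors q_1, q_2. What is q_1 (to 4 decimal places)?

a_1 = (3, 1, -1, -4); ‖a_1‖ = 5.1962, so q_1 = (0.5774, 0.1925, -0.1925, -0.7698).

q_1 = (0.5774, 0.1925, -0.1925, -0.7698)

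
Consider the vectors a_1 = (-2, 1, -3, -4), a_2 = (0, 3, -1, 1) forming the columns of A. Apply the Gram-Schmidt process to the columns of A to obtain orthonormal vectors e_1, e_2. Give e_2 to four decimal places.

e_1 = a_1/‖a_1‖ = (-2, 1, -3, -4)/5.4772 = (-0.3651, 0.1826, -0.5477, -0.7303).
r_{12} = e_1·a_2 = 0.3651.
u_2 = a_2 − 0.3651·e_1 = (0.1333, 2.9333, -0.8000, 1.2667).
‖u_2‖ = 3.2965, so e_2 = (0.0404, 0.8898, -0.2427, 0.3843).

e_2 = (0.0404, 0.8898, -0.2427, 0.3843)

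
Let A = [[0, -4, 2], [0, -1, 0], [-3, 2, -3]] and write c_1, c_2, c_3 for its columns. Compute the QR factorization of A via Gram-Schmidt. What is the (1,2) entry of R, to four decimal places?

c_1 = (0, 0, -3); ‖c_1‖ = 3.0000, so q_1 = (0.0000, 0.0000, -1.0000).
r_{12} = q_1·c_2 = -2.0000.

r_{12} = -2.0000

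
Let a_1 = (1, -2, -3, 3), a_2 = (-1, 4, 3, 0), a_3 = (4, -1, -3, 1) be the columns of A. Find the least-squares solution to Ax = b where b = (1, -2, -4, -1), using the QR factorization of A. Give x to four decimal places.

x = (-0.2249, -0.7712, 0.2940)

a_1 = (1, -2, -3, 3); ‖a_1‖ = 4.7958, so q_1 = (0.2085, -0.4170, -0.6255, 0.6255).
q_1·a_2 = 0.2085·(-1) + (-0.4170)·4 + (-0.6255)·3 + 0.6255·0 = -3.7533.
u_2 = a_2 + 3.7533·q_1 = (-0.2174, 2.4348, 0.6522, 2.3478).
‖u_2‖ = 3.4515, so q_2 = (-0.0630, 0.7054, 0.1890, 0.6802).
q_1·a_3 = 0.2085·4 + (-0.4170)·(-1) + (-0.6255)·(-3) + 0.6255·1 = 3.7533; q_2·a_3 = (-0.0630)·4 + 0.7054·(-1) + 0.1890·(-3) + 0.6802·1 = -0.8440.
u_3 = a_3 − 3.7533·q_1 + 0.8440·q_2 = (3.1642, 1.1606, -0.4927, -0.7737).
‖u_3‖ = 3.4930, so q_3 = (0.9059, 0.3323, -0.1411, -0.2215).
Qᵀb = (2.9192, -2.9099, 1.0271).
Back-substitute: x_3 = 1.0271/3.4930 = 0.2940.
x_2 = (-2.9099 + 0.8440·0.2940)/3.4515 = -0.7712.
x_1 = (2.9192 + 3.7533·(-0.7712) − 3.7533·0.2940)/4.7958 = -0.2249.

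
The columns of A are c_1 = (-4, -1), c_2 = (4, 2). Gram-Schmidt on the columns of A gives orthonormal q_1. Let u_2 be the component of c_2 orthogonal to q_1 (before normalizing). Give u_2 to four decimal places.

u_2 = (-0.2353, 0.9412)

c_1 = (-4, -1); ‖c_1‖ = 4.1231, so q_1 = (-0.9701, -0.2425).
q_1·c_2 = (-0.9701)·4 + (-0.2425)·2 = -4.3656.
u_2 = c_2 + 4.3656·q_1 = (-0.2353, 0.9412).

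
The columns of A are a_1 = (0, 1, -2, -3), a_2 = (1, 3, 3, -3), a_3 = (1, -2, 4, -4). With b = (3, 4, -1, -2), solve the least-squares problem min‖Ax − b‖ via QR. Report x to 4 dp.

a_1 = (0, 1, -2, -3); ‖a_1‖ = 3.7417, so q_1 = (0.0000, 0.2673, -0.5345, -0.8018).
q_1·a_2 = 0.0000·1 + 0.2673·3 + (-0.5345)·3 + (-0.8018)·(-3) = 1.6036.
u_2 = a_2 − 1.6036·q_1 = (1.0000, 2.5714, 3.8571, -1.7143).
‖u_2‖ = 5.0427, so q_2 = (0.1983, 0.5099, 0.7649, -0.3400).
q_1·a_3 = 0.0000·1 + 0.2673·(-2) + (-0.5345)·4 + (-0.8018)·(-4) = 0.5345; q_2·a_3 = 0.1983·1 + 0.5099·(-2) + 0.7649·4 + (-0.3400)·(-4) = 3.5979.
u_3 = a_3 − 0.5345·q_1 − 3.5979·q_2 = (0.2865, -3.9775, 1.5337, -2.3483).
‖u_3‖ = 4.8754, so q_3 = (0.0588, -0.8158, 0.3146, -0.4817).
Qᵀb = (3.2071, 2.5497, -2.4383).
Back-substitute: x_3 = -2.4383/4.8754 = -0.5001.
x_2 = (2.5497 − 3.5979·(-0.5001))/5.0427 = 0.8624.
x_1 = (3.2071 − 1.6036·0.8624 − 0.5345·(-0.5001))/3.7417 = 0.5590.

x = (0.5590, 0.8624, -0.5001)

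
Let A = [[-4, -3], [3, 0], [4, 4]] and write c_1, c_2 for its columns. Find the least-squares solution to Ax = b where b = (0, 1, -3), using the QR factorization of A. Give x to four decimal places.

x = (0.4606, -0.9959)

c_1 = (-4, 3, 4); ‖c_1‖ = 6.4031, so e_1 = (-0.6247, 0.4685, 0.6247).
e_1·c_2 = (-0.6247)·(-3) + 0.4685·0 + 0.6247·4 = 4.3729.
u_2 = c_2 − 4.3729·e_1 = (-0.2683, -2.0488, 1.2683).
‖u_2‖ = 2.4245, so e_2 = (-0.1107, -0.8450, 0.5231).
Qᵀb = (-1.4056, -2.4144).
Back-substitute: x_2 = -2.4144/2.4245 = -0.9959.
x_1 = (-1.4056 − 4.3729·(-0.9959))/6.4031 = 0.4606.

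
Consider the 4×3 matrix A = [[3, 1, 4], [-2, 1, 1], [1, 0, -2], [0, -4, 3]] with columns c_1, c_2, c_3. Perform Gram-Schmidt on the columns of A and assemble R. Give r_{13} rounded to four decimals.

r_{13} = 2.1381

c_1 = (3, -2, 1, 0); ‖c_1‖ = 3.7417, so e_1 = (0.8018, -0.5345, 0.2673, 0.0000).
r_{13} = e_1·c_3 = 2.1381.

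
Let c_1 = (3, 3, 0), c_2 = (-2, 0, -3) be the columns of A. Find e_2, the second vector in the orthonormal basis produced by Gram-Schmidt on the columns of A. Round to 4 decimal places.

e_2 = (-0.3015, 0.3015, -0.9045)

e_1 = c_1/‖c_1‖ = (3, 3, 0)/4.2426 = (0.7071, 0.7071, 0.0000).
r_{12} = e_1·c_2 = -1.4142.
u_2 = c_2 + 1.4142·e_1 = (-1.0000, 1.0000, -3.0000).
‖u_2‖ = 3.3166, so e_2 = (-0.3015, 0.3015, -0.9045).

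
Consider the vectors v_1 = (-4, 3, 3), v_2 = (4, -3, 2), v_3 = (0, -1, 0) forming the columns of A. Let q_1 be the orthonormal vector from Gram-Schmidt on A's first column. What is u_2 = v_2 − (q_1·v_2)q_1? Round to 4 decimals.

u_2 = (1.7647, -1.3235, 3.6765)

v_1 = (-4, 3, 3); ‖v_1‖ = 5.8310, so q_1 = (-0.6860, 0.5145, 0.5145).
q_1·v_2 = (-0.6860)·4 + 0.5145·(-3) + 0.5145·2 = -3.2585.
u_2 = v_2 + 3.2585·q_1 = (1.7647, -1.3235, 3.6765).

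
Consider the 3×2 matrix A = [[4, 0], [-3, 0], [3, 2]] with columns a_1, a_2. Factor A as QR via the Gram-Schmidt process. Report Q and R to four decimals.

a_1 = (4, -3, 3); ‖a_1‖ = 5.8310, so q_1 = (0.6860, -0.5145, 0.5145).
q_1·a_2 = 0.6860·0 + (-0.5145)·0 + 0.5145·2 = 1.0290.
u_2 = a_2 − 1.0290·q_1 = (-0.7059, 0.5294, 1.4706).
‖u_2‖ = 1.7150, so q_2 = (-0.4116, 0.3087, 0.8575).

Q = [[0.6860, -0.4116], [-0.5145, 0.3087], [0.5145, 0.8575]], R = [[5.8310, 1.0290], [0.0000, 1.7150]]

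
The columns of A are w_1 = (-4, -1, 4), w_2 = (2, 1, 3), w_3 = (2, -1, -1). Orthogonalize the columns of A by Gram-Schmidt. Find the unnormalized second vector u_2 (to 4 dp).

q_1 = w_1/‖w_1‖ = (-4, -1, 4)/5.7446 = (-0.6963, -0.1741, 0.6963).
r_{12} = q_1·w_2 = 0.5222.
u_2 = w_2 − 0.5222·q_1 = (2.3636, 1.0909, 2.6364).

u_2 = (2.3636, 1.0909, 2.6364)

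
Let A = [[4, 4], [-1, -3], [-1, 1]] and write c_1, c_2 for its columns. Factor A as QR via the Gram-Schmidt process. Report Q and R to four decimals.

e_1 = c_1/‖c_1‖ = (4, -1, -1)/4.2426 = (0.9428, -0.2357, -0.2357).
r_{12} = e_1·c_2 = 4.2426.
u_2 = c_2 − 4.2426·e_1 = (0.0000, -2.0000, 2.0000).
‖u_2‖ = 2.8284, so e_2 = (0.0000, -0.7071, 0.7071).

Q = [[0.9428, 0.0000], [-0.2357, -0.7071], [-0.2357, 0.7071]], R = [[4.2426, 4.2426], [0.0000, 2.8284]]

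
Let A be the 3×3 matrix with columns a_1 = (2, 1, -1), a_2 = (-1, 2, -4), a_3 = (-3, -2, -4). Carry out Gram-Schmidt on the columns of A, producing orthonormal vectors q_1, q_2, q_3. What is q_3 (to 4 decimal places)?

q_3 = (0.1907, -0.8581, -0.4767)

a_1 = (2, 1, -1); ‖a_1‖ = 2.4495, so q_1 = (0.8165, 0.4082, -0.4082).
q_1·a_2 = 0.8165·(-1) + 0.4082·2 + (-0.4082)·(-4) = 1.6330.
u_2 = a_2 − 1.6330·q_1 = (-2.3333, 1.3333, -3.3333).
‖u_2‖ = 4.2817, so q_2 = (-0.5449, 0.3114, -0.7785).
q_1·a_3 = 0.8165·(-3) + 0.4082·(-2) + (-0.4082)·(-4) = -1.6330; q_2·a_3 = (-0.5449)·(-3) + 0.3114·(-2) + (-0.7785)·(-4) = 4.1260.
u_3 = a_3 + 1.6330·q_1 − 4.1260·q_2 = (0.5818, -2.6182, -1.4545).
‖u_3‖ = 3.0511, so q_3 = (0.1907, -0.8581, -0.4767).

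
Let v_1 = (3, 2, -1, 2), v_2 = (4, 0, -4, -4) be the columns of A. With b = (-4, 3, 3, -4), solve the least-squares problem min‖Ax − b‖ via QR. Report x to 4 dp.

x = (-0.9000, -0.1000)

v_1 = (3, 2, -1, 2); ‖v_1‖ = 4.2426, so e_1 = (0.7071, 0.4714, -0.2357, 0.4714).
e_1·v_2 = 0.7071·4 + 0.4714·0 + (-0.2357)·(-4) + 0.4714·(-4) = 1.8856.
u_2 = v_2 − 1.8856·e_1 = (2.6667, -0.8889, -3.5556, -4.8889).
‖u_2‖ = 6.6667, so e_2 = (0.4000, -0.1333, -0.5333, -0.7333).
Qᵀb = (-4.0069, -0.6667).
Back-substitute: x_2 = -0.6667/6.6667 = -0.1000.
x_1 = (-4.0069 − 1.8856·(-0.1000))/4.2426 = -0.9000.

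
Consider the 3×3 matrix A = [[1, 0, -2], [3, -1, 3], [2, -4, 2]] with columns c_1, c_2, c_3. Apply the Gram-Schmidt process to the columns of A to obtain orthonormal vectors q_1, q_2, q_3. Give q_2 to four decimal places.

q_2 = (0.2718, 0.4695, -0.8401)

c_1 = (1, 3, 2); ‖c_1‖ = 3.7417, so q_1 = (0.2673, 0.8018, 0.5345).
q_1·c_2 = 0.2673·0 + 0.8018·(-1) + 0.5345·(-4) = -2.9399.
u_2 = c_2 + 2.9399·q_1 = (0.7857, 1.3571, -2.4286).
‖u_2‖ = 2.8909, so q_2 = (0.2718, 0.4695, -0.8401).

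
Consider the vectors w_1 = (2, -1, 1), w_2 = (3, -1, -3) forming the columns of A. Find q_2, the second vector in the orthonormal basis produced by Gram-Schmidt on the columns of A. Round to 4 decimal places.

q_2 = (0.4124, -0.0825, -0.9073)

w_1 = (2, -1, 1); ‖w_1‖ = 2.4495, so q_1 = (0.8165, -0.4082, 0.4082).
q_1·w_2 = 0.8165·3 + (-0.4082)·(-1) + 0.4082·(-3) = 1.6330.
u_2 = w_2 − 1.6330·q_1 = (1.6667, -0.3333, -3.6667).
‖u_2‖ = 4.0415, so q_2 = (0.4124, -0.0825, -0.9073).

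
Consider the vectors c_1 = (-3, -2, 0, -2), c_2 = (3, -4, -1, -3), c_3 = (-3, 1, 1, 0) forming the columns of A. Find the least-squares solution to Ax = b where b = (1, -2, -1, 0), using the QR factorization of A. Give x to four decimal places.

c_1 = (-3, -2, 0, -2); ‖c_1‖ = 4.1231, so q_1 = (-0.7276, -0.4851, 0.0000, -0.4851).
q_1·c_2 = (-0.7276)·3 + (-0.4851)·(-4) + 0.0000·(-1) + (-0.4851)·(-3) = 1.2127.
u_2 = c_2 − 1.2127·q_1 = (3.8824, -3.4118, -1.0000, -2.4118).
‖u_2‖ = 5.7905, so q_2 = (0.6705, -0.5892, -0.1727, -0.4165).
q_1·c_3 = (-0.7276)·(-3) + (-0.4851)·1 + 0.0000·1 + (-0.4851)·0 = 1.6977; q_2·c_3 = 0.6705·(-3) + (-0.5892)·1 + (-0.1727)·1 + (-0.4165)·0 = -2.7733.
u_3 = c_3 − 1.6977·q_1 + 2.7733·q_2 = (0.0947, 0.1895, 0.5211, -0.3316).
‖u_3‖ = 0.6529, so q_3 = (0.1451, 0.2902, 0.7980, -0.5078).
Qᵀb = (0.2425, 2.0216, -1.2333).
Back-substitute: x_3 = -1.2333/0.6529 = -1.8889.
x_2 = (2.0216 + 2.7733·(-1.8889))/5.7905 = -0.5556.
x_1 = (0.2425 − 1.2127·(-0.5556) − 1.6977·(-1.8889))/4.1231 = 1.0000.

x = (1.0000, -0.5556, -1.8889)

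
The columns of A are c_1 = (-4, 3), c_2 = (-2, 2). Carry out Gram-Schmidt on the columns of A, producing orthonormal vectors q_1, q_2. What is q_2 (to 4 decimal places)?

q_2 = (0.6000, 0.8000)

c_1 = (-4, 3); ‖c_1‖ = 5.0000, so q_1 = (-0.8000, 0.6000).
q_1·c_2 = (-0.8000)·(-2) + 0.6000·2 = 2.8000.
u_2 = c_2 − 2.8000·q_1 = (0.2400, 0.3200).
‖u_2‖ = 0.4000, so q_2 = (0.6000, 0.8000).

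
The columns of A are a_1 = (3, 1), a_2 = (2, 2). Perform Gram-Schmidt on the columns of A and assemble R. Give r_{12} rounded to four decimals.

r_{12} = 2.5298

e_1 = a_1/‖a_1‖ = (3, 1)/3.1623 = (0.9487, 0.3162).
r_{12} = e_1·a_2 = 2.5298.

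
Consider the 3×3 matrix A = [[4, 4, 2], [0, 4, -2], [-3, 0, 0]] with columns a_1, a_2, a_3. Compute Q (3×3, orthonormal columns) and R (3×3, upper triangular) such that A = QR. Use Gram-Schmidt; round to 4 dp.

a_1 = (4, 0, -3); ‖a_1‖ = 5.0000, so e_1 = (0.8000, 0.0000, -0.6000).
e_1·a_2 = 0.8000·4 + 0.0000·4 + (-0.6000)·0 = 3.2000.
u_2 = a_2 − 3.2000·e_1 = (1.4400, 4.0000, 1.9200).
‖u_2‖ = 4.6648, so e_2 = (0.3087, 0.8575, 0.4116).
e_1·a_3 = 0.8000·2 + 0.0000·(-2) + (-0.6000)·0 = 1.6000; e_2·a_3 = 0.3087·2 + 0.8575·(-2) + 0.4116·0 = -1.0976.
u_3 = a_3 − 1.6000·e_1 + 1.0976·e_2 = (1.0588, -1.0588, 1.4118).
‖u_3‖ = 2.0580, so e_3 = (0.5145, -0.5145, 0.6860).

Q = [[0.8000, 0.3087, 0.5145], [0.0000, 0.8575, -0.5145], [-0.6000, 0.4116, 0.6860]], R = [[5.0000, 3.2000, 1.6000], [0.0000, 4.6648, -1.0976], [0.0000, 0.0000, 2.0580]]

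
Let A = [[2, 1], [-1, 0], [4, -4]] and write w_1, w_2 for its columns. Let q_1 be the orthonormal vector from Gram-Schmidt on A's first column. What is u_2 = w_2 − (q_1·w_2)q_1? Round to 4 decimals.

u_2 = (2.3333, -0.6667, -1.3333)

q_1 = w_1/‖w_1‖ = (2, -1, 4)/4.5826 = (0.4364, -0.2182, 0.8729).
r_{12} = q_1·w_2 = -3.0551.
u_2 = w_2 + 3.0551·q_1 = (2.3333, -0.6667, -1.3333).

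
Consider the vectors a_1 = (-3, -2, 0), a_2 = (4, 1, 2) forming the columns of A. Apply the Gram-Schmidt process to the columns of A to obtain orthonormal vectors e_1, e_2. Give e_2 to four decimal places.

a_1 = (-3, -2, 0); ‖a_1‖ = 3.6056, so e_1 = (-0.8321, -0.5547, 0.0000).
e_1·a_2 = (-0.8321)·4 + (-0.5547)·1 + 0.0000·2 = -3.8829.
u_2 = a_2 + 3.8829·e_1 = (0.7692, -1.1538, 2.0000).
‖u_2‖ = 2.4337, so e_2 = (0.3161, -0.4741, 0.8218).

e_2 = (0.3161, -0.4741, 0.8218)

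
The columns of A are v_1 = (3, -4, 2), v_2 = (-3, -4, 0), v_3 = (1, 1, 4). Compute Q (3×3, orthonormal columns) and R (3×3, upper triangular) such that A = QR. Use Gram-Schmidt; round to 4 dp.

v_1 = (3, -4, 2); ‖v_1‖ = 5.3852, so q_1 = (0.5571, -0.7428, 0.3714).
q_1·v_2 = 0.5571·(-3) + (-0.7428)·(-4) + 0.3714·0 = 1.2999.
u_2 = v_2 − 1.2999·q_1 = (-3.7241, -3.0345, -0.4828).
‖u_2‖ = 4.8281, so q_2 = (-0.7713, -0.6285, -0.1000).
q_1·v_3 = 0.5571·1 + (-0.7428)·1 + 0.3714·4 = 1.2999; q_2·v_3 = (-0.7713)·1 + (-0.6285)·1 + (-0.1000)·4 = -1.7998.
u_3 = v_3 − 1.2999·q_1 + 1.7998·q_2 = (-1.1124, 0.8343, 3.3373).
‖u_3‖ = 3.6154, so q_3 = (-0.3077, 0.2308, 0.9231).

Q = [[0.5571, -0.7713, -0.3077], [-0.7428, -0.6285, 0.2308], [0.3714, -0.1000, 0.9231]], R = [[5.3852, 1.2999, 1.2999], [0.0000, 4.8281, -1.7998], [0.0000, 0.0000, 3.6154]]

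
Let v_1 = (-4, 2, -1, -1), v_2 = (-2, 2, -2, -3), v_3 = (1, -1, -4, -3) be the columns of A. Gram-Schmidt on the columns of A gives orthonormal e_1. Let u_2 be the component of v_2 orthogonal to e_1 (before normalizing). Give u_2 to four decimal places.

e_1 = v_1/‖v_1‖ = (-4, 2, -1, -1)/4.6904 = (-0.8528, 0.4264, -0.2132, -0.2132).
r_{12} = e_1·v_2 = 3.6244.
u_2 = v_2 − 3.6244·e_1 = (1.0909, 0.4545, -1.2273, -2.2273).

u_2 = (1.0909, 0.4545, -1.2273, -2.2273)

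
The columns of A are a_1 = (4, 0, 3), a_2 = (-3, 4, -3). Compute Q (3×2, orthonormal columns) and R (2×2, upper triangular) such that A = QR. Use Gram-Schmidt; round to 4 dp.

e_1 = a_1/‖a_1‖ = (4, 0, 3)/5.0000 = (0.8000, 0.0000, 0.6000).
r_{12} = e_1·a_2 = -4.2000.
u_2 = a_2 + 4.2000·e_1 = (0.3600, 4.0000, -0.4800).
‖u_2‖ = 4.0447, so e_2 = (0.0890, 0.9889, -0.1187).

Q = [[0.8000, 0.0890], [0.0000, 0.9889], [0.6000, -0.1187]], R = [[5.0000, -4.2000], [0.0000, 4.0447]]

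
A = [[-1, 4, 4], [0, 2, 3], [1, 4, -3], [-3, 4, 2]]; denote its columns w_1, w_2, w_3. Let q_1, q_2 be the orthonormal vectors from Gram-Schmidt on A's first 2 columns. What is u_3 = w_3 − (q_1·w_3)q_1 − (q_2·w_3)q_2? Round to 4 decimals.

w_1 = (-1, 0, 1, -3); ‖w_1‖ = 3.3166, so q_1 = (-0.3015, 0.0000, 0.3015, -0.9045).
q_1·w_2 = (-0.3015)·4 + 0.0000·2 + 0.3015·4 + (-0.9045)·4 = -3.6181.
u_2 = w_2 + 3.6181·q_1 = (2.9091, 2.0000, 5.0909, 0.7273).
‖u_2‖ = 6.2377, so q_2 = (0.4664, 0.3206, 0.8161, 0.1166).
q_1·w_3 = (-0.3015)·4 + 0.0000·3 + 0.3015·(-3) + (-0.9045)·2 = -3.9196; q_2·w_3 = 0.4664·4 + 0.3206·3 + 0.8161·(-3) + 0.1166·2 = 0.6121.
u_3 = w_3 + 3.9196·q_1 − 0.6121·q_2 = (2.5327, 2.8037, -2.3178, -1.6168).

u_3 = (2.5327, 2.8037, -2.3178, -1.6168)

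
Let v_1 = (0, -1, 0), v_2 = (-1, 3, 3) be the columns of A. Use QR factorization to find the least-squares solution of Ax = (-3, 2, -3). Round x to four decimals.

v_1 = (0, -1, 0); ‖v_1‖ = 1.0000, so e_1 = (0.0000, -1.0000, 0.0000).
e_1·v_2 = 0.0000·(-1) + (-1.0000)·3 + 0.0000·3 = -3.0000.
u_2 = v_2 + 3.0000·e_1 = (-1.0000, 0.0000, 3.0000).
‖u_2‖ = 3.1623, so e_2 = (-0.3162, 0.0000, 0.9487).
Qᵀb = (-2.0000, -1.8974).
Back-substitute: x_2 = -1.8974/3.1623 = -0.6000.
x_1 = (-2.0000 + 3.0000·(-0.6000))/1.0000 = -3.8000.

x = (-3.8000, -0.6000)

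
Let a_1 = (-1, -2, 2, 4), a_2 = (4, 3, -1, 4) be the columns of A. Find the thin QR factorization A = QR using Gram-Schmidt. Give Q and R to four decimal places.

Q = [[-0.2000, 0.6468], [-0.4000, 0.5162], [0.4000, -0.2053], [0.8000, 0.5225]], R = [[5.0000, 0.8000], [0.0000, 6.4312]]

e_1 = a_1/‖a_1‖ = (-1, -2, 2, 4)/5.0000 = (-0.2000, -0.4000, 0.4000, 0.8000).
r_{12} = e_1·a_2 = 0.8000.
u_2 = a_2 − 0.8000·e_1 = (4.1600, 3.3200, -1.3200, 3.3600).
‖u_2‖ = 6.4312, so e_2 = (0.6468, 0.5162, -0.2053, 0.5225).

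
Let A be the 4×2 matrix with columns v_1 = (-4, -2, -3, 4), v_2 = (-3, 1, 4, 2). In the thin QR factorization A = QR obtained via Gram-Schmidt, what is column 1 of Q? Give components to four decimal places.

q_1 = (-0.5963, -0.2981, -0.4472, 0.5963)

v_1 = (-4, -2, -3, 4); ‖v_1‖ = 6.7082, so q_1 = (-0.5963, -0.2981, -0.4472, 0.5963).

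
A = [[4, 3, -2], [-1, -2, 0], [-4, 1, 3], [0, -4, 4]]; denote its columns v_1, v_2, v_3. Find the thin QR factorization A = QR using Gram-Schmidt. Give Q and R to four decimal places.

q_1 = v_1/‖v_1‖ = (4, -1, -4, 0)/5.7446 = (0.6963, -0.1741, -0.6963, 0.0000).
r_{12} = q_1·v_2 = 1.7408.
u_2 = v_2 − 1.7408·q_1 = (1.7879, -1.6970, 2.2121, -4.0000).
‖u_2‖ = 5.1932, so q_2 = (0.3443, -0.3268, 0.4260, -0.7702).
r_{13} = q_1·v_3 = -3.4816; r_{23} = q_2·v_3 = -2.4916.
u_3 = v_3 + 3.4816·q_1 + 2.4916·q_2 = (1.2820, -1.4202, 1.6371, 2.0809).
‖u_3‖ = 3.2666, so q_3 = (0.3925, -0.4348, 0.5012, 0.6370).

Q = [[0.6963, 0.3443, 0.3925], [-0.1741, -0.3268, -0.4348], [-0.6963, 0.4260, 0.5012], [0.0000, -0.7702, 0.6370]], R = [[5.7446, 1.7408, -3.4816], [0.0000, 5.1932, -2.4916], [0.0000, 0.0000, 3.2666]]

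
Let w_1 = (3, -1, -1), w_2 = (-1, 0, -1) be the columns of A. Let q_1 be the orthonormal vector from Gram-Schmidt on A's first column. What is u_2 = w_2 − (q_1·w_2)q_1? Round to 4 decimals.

q_1 = w_1/‖w_1‖ = (3, -1, -1)/3.3166 = (0.9045, -0.3015, -0.3015).
r_{12} = q_1·w_2 = -0.6030.
u_2 = w_2 + 0.6030·q_1 = (-0.4545, -0.1818, -1.1818).

u_2 = (-0.4545, -0.1818, -1.1818)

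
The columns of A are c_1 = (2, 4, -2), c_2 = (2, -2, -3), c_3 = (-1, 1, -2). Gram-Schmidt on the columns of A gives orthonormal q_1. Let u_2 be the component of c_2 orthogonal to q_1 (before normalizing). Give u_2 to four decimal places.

u_2 = (1.8333, -2.3333, -2.8333)

q_1 = c_1/‖c_1‖ = (2, 4, -2)/4.8990 = (0.4082, 0.8165, -0.4082).
r_{12} = q_1·c_2 = 0.4082.
u_2 = c_2 − 0.4082·q_1 = (1.8333, -2.3333, -2.8333).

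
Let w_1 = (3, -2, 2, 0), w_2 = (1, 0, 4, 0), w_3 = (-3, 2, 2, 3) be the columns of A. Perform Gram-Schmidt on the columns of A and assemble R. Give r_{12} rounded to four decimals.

r_{12} = 2.6679

w_1 = (3, -2, 2, 0); ‖w_1‖ = 4.1231, so e_1 = (0.7276, -0.4851, 0.4851, 0.0000).
r_{12} = e_1·w_2 = 2.6679.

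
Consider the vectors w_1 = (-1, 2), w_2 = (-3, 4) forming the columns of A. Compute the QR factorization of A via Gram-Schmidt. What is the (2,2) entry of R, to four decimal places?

q_1 = w_1/‖w_1‖ = (-1, 2)/2.2361 = (-0.4472, 0.8944).
r_{12} = q_1·w_2 = 4.9193.
u_2 = w_2 − 4.9193·q_1 = (-0.8000, -0.4000).
r_{22} = ‖u_2‖ = 0.8944.

r_{22} = 0.8944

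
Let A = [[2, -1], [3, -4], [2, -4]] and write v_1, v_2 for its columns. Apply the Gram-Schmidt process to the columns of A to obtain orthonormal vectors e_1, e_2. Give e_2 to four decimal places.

v_1 = (2, 3, 2); ‖v_1‖ = 4.1231, so e_1 = (0.4851, 0.7276, 0.4851).
e_1·v_2 = 0.4851·(-1) + 0.7276·(-4) + 0.4851·(-4) = -5.3358.
u_2 = v_2 + 5.3358·e_1 = (1.5882, -0.1176, -1.4118).
‖u_2‖ = 2.1282, so e_2 = (0.7463, -0.0553, -0.6633).

e_2 = (0.7463, -0.0553, -0.6633)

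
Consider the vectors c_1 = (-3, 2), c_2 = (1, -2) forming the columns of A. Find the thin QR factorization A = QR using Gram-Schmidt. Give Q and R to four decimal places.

c_1 = (-3, 2); ‖c_1‖ = 3.6056, so q_1 = (-0.8321, 0.5547).
q_1·c_2 = (-0.8321)·1 + 0.5547·(-2) = -1.9415.
u_2 = c_2 + 1.9415·q_1 = (-0.6154, -0.9231).
‖u_2‖ = 1.1094, so q_2 = (-0.5547, -0.8321).

Q = [[-0.8321, -0.5547], [0.5547, -0.8321]], R = [[3.6056, -1.9415], [0.0000, 1.1094]]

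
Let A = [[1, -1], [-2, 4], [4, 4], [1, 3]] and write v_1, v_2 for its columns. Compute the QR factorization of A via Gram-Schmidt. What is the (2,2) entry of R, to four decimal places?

r_{22} = 6.1200

q_1 = v_1/‖v_1‖ = (1, -2, 4, 1)/4.6904 = (0.2132, -0.4264, 0.8528, 0.2132).
r_{12} = q_1·v_2 = 2.1320.
u_2 = v_2 − 2.1320·q_1 = (-1.4545, 4.9091, 2.1818, 2.5455).
r_{22} = ‖u_2‖ = 6.1200.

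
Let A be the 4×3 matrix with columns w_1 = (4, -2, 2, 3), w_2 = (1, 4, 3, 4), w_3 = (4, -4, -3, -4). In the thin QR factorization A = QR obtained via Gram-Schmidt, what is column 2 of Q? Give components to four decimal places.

w_1 = (4, -2, 2, 3); ‖w_1‖ = 5.7446, so e_1 = (0.6963, -0.3482, 0.3482, 0.5222).
e_1·w_2 = 0.6963·1 + (-0.3482)·4 + 0.3482·3 + 0.5222·4 = 2.4371.
u_2 = w_2 − 2.4371·e_1 = (-0.6970, 4.8485, 2.1515, 2.7273).
‖u_2‖ = 6.0050, so e_2 = (-0.1161, 0.8074, 0.3583, 0.4542).

e_2 = (-0.1161, 0.8074, 0.3583, 0.4542)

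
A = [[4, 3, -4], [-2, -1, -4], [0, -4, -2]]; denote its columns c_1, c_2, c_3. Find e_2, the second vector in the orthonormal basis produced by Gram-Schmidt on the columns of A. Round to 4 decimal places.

e_1 = c_1/‖c_1‖ = (4, -2, 0)/4.4721 = (0.8944, -0.4472, 0.0000).
r_{12} = e_1·c_2 = 3.1305.
u_2 = c_2 − 3.1305·e_1 = (0.2000, 0.4000, -4.0000).
‖u_2‖ = 4.0249, so e_2 = (0.0497, 0.0994, -0.9938).

e_2 = (0.0497, 0.0994, -0.9938)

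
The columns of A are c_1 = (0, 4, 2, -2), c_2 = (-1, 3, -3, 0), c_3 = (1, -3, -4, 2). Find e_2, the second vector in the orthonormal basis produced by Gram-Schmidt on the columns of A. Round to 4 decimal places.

e_1 = c_1/‖c_1‖ = (0, 4, 2, -2)/4.8990 = (0.0000, 0.8165, 0.4082, -0.4082).
r_{12} = e_1·c_2 = 1.2247.
u_2 = c_2 − 1.2247·e_1 = (-1.0000, 2.0000, -3.5000, 0.5000).
‖u_2‖ = 4.1833, so e_2 = (-0.2390, 0.4781, -0.8367, 0.1195).

e_2 = (-0.2390, 0.4781, -0.8367, 0.1195)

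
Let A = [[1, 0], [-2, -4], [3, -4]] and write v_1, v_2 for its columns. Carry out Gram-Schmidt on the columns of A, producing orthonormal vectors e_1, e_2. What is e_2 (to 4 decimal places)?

v_1 = (1, -2, 3); ‖v_1‖ = 3.7417, so e_1 = (0.2673, -0.5345, 0.8018).
e_1·v_2 = 0.2673·0 + (-0.5345)·(-4) + 0.8018·(-4) = -1.0690.
u_2 = v_2 + 1.0690·e_1 = (0.2857, -4.5714, -3.1429).
‖u_2‖ = 5.5549, so e_2 = (0.0514, -0.8230, -0.5658).

e_2 = (0.0514, -0.8230, -0.5658)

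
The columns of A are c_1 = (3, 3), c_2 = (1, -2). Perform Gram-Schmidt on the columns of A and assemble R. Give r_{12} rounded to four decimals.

e_1 = c_1/‖c_1‖ = (3, 3)/4.2426 = (0.7071, 0.7071).
r_{12} = e_1·c_2 = -0.7071.

r_{12} = -0.7071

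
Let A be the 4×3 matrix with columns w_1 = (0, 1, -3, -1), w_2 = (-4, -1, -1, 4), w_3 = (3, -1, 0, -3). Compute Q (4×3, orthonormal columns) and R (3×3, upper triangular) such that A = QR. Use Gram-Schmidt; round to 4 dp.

Q = [[0.0000, -0.6897, 0.1670], [0.3015, -0.1411, -0.9392], [-0.9045, -0.2665, -0.2681], [-0.3015, 0.6583, -0.1348]], R = [[3.3166, -0.6030, 0.6030], [0.0000, 5.7997, -3.9030], [0.0000, 0.0000, 1.8446]]

w_1 = (0, 1, -3, -1); ‖w_1‖ = 3.3166, so e_1 = (0.0000, 0.3015, -0.9045, -0.3015).
e_1·w_2 = 0.0000·(-4) + 0.3015·(-1) + (-0.9045)·(-1) + (-0.3015)·4 = -0.6030.
u_2 = w_2 + 0.6030·e_1 = (-4.0000, -0.8182, -1.5455, 3.8182).
‖u_2‖ = 5.7997, so e_2 = (-0.6897, -0.1411, -0.2665, 0.6583).
e_1·w_3 = 0.0000·3 + 0.3015·(-1) + (-0.9045)·0 + (-0.3015)·(-3) = 0.6030; e_2·w_3 = (-0.6897)·3 + (-0.1411)·(-1) + (-0.2665)·0 + 0.6583·(-3) = -3.9030.
u_3 = w_3 − 0.6030·e_1 + 3.9030·e_2 = (0.3081, -1.7324, -0.4946, -0.2486).
‖u_3‖ = 1.8446, so e_3 = (0.1670, -0.9392, -0.2681, -0.1348).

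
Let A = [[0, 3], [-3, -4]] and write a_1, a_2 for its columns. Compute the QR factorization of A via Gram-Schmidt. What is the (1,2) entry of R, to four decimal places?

r_{12} = 4.0000

q_1 = a_1/‖a_1‖ = (0, -3)/3.0000 = (0.0000, -1.0000).
r_{12} = q_1·a_2 = 4.0000.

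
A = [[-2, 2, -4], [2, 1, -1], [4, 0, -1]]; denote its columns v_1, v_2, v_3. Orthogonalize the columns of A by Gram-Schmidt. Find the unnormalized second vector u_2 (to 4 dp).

v_1 = (-2, 2, 4); ‖v_1‖ = 4.8990, so e_1 = (-0.4082, 0.4082, 0.8165).
e_1·v_2 = (-0.4082)·2 + 0.4082·1 + 0.8165·0 = -0.4082.
u_2 = v_2 + 0.4082·e_1 = (1.8333, 1.1667, 0.3333).

u_2 = (1.8333, 1.1667, 0.3333)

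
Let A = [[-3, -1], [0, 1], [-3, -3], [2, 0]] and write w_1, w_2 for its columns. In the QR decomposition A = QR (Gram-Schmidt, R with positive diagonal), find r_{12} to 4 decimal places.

r_{12} = 2.5584

w_1 = (-3, 0, -3, 2); ‖w_1‖ = 4.6904, so q_1 = (-0.6396, 0.0000, -0.6396, 0.4264).
r_{12} = q_1·w_2 = 2.5584.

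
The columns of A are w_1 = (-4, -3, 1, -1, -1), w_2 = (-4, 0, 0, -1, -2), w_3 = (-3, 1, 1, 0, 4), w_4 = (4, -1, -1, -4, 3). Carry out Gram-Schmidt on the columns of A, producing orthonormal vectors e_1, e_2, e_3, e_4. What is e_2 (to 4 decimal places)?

e_2 = (-0.4516, 0.7150, -0.2383, -0.1129, -0.4641)

w_1 = (-4, -3, 1, -1, -1); ‖w_1‖ = 5.2915, so e_1 = (-0.7559, -0.5669, 0.1890, -0.1890, -0.1890).
e_1·w_2 = (-0.7559)·(-4) + (-0.5669)·0 + 0.1890·0 + (-0.1890)·(-1) + (-0.1890)·(-2) = 3.5907.
u_2 = w_2 − 3.5907·e_1 = (-1.2857, 2.0357, -0.6786, -0.3214, -1.3214).
‖u_2‖ = 2.8473, so e_2 = (-0.4516, 0.7150, -0.2383, -0.1129, -0.4641).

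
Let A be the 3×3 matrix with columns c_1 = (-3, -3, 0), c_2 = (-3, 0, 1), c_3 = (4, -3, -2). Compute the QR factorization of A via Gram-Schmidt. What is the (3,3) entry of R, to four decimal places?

r_{33} = 0.3015

c_1 = (-3, -3, 0); ‖c_1‖ = 4.2426, so q_1 = (-0.7071, -0.7071, 0.0000).
q_1·c_2 = (-0.7071)·(-3) + (-0.7071)·0 + 0.0000·1 = 2.1213.
u_2 = c_2 − 2.1213·q_1 = (-1.5000, 1.5000, 1.0000).
‖u_2‖ = 2.3452, so q_2 = (-0.6396, 0.6396, 0.4264).
q_1·c_3 = (-0.7071)·4 + (-0.7071)·(-3) + 0.0000·(-2) = -0.7071; q_2·c_3 = (-0.6396)·4 + 0.6396·(-3) + 0.4264·(-2) = -5.3300.
u_3 = c_3 + 0.7071·q_1 + 5.3300·q_2 = (0.0909, -0.0909, 0.2727).
r_{33} = ‖u_3‖ = 0.3015.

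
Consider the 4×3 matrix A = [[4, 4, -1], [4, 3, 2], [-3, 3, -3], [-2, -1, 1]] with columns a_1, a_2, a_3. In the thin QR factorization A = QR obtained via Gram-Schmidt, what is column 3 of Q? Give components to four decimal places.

a_1 = (4, 4, -3, -2); ‖a_1‖ = 6.7082, so e_1 = (0.5963, 0.5963, -0.4472, -0.2981).
e_1·a_2 = 0.5963·4 + 0.5963·3 + (-0.4472)·3 + (-0.2981)·(-1) = 3.1305.
u_2 = a_2 − 3.1305·e_1 = (2.1333, 1.1333, 4.4000, -0.0667).
‖u_2‖ = 5.0200, so e_2 = (0.4250, 0.2258, 0.8765, -0.0133).
e_1·a_3 = 0.5963·(-1) + 0.5963·2 + (-0.4472)·(-3) + (-0.2981)·1 = 1.6398; e_2·a_3 = 0.4250·(-1) + 0.2258·2 + 0.8765·(-3) + (-0.0133)·1 = -2.6162.
u_3 = a_3 − 1.6398·e_1 + 2.6162·e_2 = (-0.8660, 1.6129, 0.0265, 1.4541).
‖u_3‖ = 2.3381, so e_3 = (-0.3704, 0.6898, 0.0113, 0.6219).

e_3 = (-0.3704, 0.6898, 0.0113, 0.6219)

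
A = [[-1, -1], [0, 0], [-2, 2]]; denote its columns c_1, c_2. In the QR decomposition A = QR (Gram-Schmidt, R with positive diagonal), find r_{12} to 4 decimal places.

e_1 = c_1/‖c_1‖ = (-1, 0, -2)/2.2361 = (-0.4472, 0.0000, -0.8944).
r_{12} = e_1·c_2 = -1.3416.

r_{12} = -1.3416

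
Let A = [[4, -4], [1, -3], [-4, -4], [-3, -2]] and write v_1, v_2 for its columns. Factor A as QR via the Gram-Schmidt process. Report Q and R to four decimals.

Q = [[0.6172, -0.6404], [0.1543, -0.4590], [-0.6172, -0.5550], [-0.4629, -0.2668]], R = [[6.4807, 0.4629], [0.0000, 6.6922]]

e_1 = v_1/‖v_1‖ = (4, 1, -4, -3)/6.4807 = (0.6172, 0.1543, -0.6172, -0.4629).
r_{12} = e_1·v_2 = 0.4629.
u_2 = v_2 − 0.4629·e_1 = (-4.2857, -3.0714, -3.7143, -1.7857).
‖u_2‖ = 6.6922, so e_2 = (-0.6404, -0.4590, -0.5550, -0.2668).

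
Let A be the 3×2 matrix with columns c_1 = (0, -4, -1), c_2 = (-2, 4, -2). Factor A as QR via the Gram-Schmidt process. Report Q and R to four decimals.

Q = [[0.0000, -0.5664], [-0.9701, 0.1999], [-0.2425, -0.7996]], R = [[4.1231, -3.3955], [0.0000, 3.5314]]

e_1 = c_1/‖c_1‖ = (0, -4, -1)/4.1231 = (0.0000, -0.9701, -0.2425).
r_{12} = e_1·c_2 = -3.3955.
u_2 = c_2 + 3.3955·e_1 = (-2.0000, 0.7059, -2.8235).
‖u_2‖ = 3.5314, so e_2 = (-0.5664, 0.1999, -0.7996).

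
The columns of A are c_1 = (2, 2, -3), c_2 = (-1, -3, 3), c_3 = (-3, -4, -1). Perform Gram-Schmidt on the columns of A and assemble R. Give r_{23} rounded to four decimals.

e_1 = c_1/‖c_1‖ = (2, 2, -3)/4.1231 = (0.4851, 0.4851, -0.7276).
r_{12} = e_1·c_2 = -4.1231.
u_2 = c_2 + 4.1231·e_1 = (1.0000, -1.0000, 0.0000).
‖u_2‖ = 1.4142, so e_2 = (0.7071, -0.7071, 0.0000).
r_{23} = e_2·c_3 = 0.7071.

r_{23} = 0.7071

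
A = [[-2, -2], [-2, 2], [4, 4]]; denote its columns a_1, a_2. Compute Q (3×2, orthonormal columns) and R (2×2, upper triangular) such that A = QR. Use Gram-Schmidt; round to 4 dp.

Q = [[-0.4082, -0.1826], [-0.4082, 0.9129], [0.8165, 0.3651]], R = [[4.8990, 3.2660], [0.0000, 3.6515]]

a_1 = (-2, -2, 4); ‖a_1‖ = 4.8990, so q_1 = (-0.4082, -0.4082, 0.8165).
q_1·a_2 = (-0.4082)·(-2) + (-0.4082)·2 + 0.8165·4 = 3.2660.
u_2 = a_2 − 3.2660·q_1 = (-0.6667, 3.3333, 1.3333).
‖u_2‖ = 3.6515, so q_2 = (-0.1826, 0.9129, 0.3651).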